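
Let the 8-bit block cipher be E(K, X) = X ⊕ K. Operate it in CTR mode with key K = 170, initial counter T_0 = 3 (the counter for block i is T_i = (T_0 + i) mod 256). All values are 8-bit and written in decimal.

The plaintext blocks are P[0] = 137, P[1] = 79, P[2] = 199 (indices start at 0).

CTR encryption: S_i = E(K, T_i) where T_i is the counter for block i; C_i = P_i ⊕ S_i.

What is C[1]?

C[0]: T = 3, S = E(K, T) = 169; 137 ⊕ 169 = 32.
C[1]: T = 4, S = E(K, T) = 174; 79 ⊕ 174 = 225.

C[1] = 225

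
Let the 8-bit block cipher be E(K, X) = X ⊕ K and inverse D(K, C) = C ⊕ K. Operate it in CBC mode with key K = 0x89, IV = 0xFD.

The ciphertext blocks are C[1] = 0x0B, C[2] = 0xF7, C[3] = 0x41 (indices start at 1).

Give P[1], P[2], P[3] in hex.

P[1] = 0x7F, P[2] = 0x75, P[3] = 0x3F

CBC decryption: P_i = D(K, C_i) ⊕ C_{i−1}, with C_{0} = IV.
P[1]: D(K, 0x0B) = 0x82; 0x82 ⊕ 0xFD = 0x7F.
P[2]: D(K, 0xF7) = 0x7E; 0x7E ⊕ 0x0B = 0x75.
P[3]: D(K, 0x41) = 0xC8; 0xC8 ⊕ 0xF7 = 0x3F.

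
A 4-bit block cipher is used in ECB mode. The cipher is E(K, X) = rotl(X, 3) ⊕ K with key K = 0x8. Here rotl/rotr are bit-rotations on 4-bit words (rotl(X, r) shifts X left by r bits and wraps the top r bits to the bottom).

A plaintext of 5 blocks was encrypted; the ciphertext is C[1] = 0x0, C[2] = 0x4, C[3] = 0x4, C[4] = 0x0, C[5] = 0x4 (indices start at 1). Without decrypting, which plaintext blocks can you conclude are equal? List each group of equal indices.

ECB encrypts each block independently with the same key, so equal ciphertext blocks imply equal plaintext blocks.
C[1] = C[4] = 0x0, so P[1] = P[4].
C[2] = C[3] = C[5] = 0x4, so P[2] = P[3] = P[5].

P[1] = P[4]; P[2] = P[3] = P[5]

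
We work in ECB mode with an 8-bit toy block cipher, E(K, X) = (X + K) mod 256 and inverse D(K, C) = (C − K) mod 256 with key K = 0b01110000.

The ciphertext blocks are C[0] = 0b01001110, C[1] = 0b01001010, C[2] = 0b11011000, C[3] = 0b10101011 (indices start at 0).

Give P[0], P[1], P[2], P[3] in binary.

P[0] = 0b11011110, P[1] = 0b11011010, P[2] = 0b01101000, P[3] = 0b00111011

ECB decryption: P_i = D(K, C_i).
P[0]: D(K, 0b01001110) = 0b11011110.
P[1]: D(K, 0b01001010) = 0b11011010.
P[2]: D(K, 0b11011000) = 0b01101000.
P[3]: D(K, 0b10101011) = 0b00111011.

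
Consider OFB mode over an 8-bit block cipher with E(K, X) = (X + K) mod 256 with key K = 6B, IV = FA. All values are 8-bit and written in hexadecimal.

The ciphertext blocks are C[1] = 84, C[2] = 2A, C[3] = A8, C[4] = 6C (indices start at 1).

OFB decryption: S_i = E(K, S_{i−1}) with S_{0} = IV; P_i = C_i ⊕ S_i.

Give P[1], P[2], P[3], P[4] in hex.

P[1]: S = E(K, FA) = 65; 84 ⊕ 65 = E1.
P[2]: S = E(K, 65) = D0; 2A ⊕ D0 = FA.
P[3]: S = E(K, D0) = 3B; A8 ⊕ 3B = 93.
P[4]: S = E(K, 3B) = A6; 6C ⊕ A6 = CA.

P[1] = E1, P[2] = FA, P[3] = 93, P[4] = CA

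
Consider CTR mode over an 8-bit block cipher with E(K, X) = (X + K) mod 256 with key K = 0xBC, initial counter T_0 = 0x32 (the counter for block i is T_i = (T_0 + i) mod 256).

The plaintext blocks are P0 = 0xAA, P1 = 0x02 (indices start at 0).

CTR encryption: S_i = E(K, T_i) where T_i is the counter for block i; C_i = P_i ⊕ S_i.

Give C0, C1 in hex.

C0: T = 0x32, S = E(K, T) = 0xEE; 0xAA ⊕ 0xEE = 0x44.
C1: T = 0x33, S = E(K, T) = 0xEF; 0x02 ⊕ 0xEF = 0xED.

C0 = 0x44, C1 = 0xED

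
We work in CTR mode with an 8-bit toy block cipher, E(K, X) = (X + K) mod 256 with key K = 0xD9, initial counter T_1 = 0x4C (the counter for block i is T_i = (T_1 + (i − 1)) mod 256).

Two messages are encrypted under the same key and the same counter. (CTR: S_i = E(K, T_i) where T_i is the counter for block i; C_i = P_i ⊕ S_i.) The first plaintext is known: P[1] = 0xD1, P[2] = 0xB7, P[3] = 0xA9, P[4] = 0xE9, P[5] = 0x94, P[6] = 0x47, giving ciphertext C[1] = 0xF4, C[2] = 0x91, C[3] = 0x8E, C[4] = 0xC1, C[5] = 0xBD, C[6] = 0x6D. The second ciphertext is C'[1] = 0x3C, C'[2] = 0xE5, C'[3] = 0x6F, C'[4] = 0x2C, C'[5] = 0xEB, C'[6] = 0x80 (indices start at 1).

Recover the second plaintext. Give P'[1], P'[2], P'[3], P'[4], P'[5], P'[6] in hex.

P'[1] = 0x19, P'[2] = 0xC3, P'[3] = 0x48, P'[4] = 0x04, P'[5] = 0xC2, P'[6] = 0xAA

In CTR with a reused counter, both messages share the same keystream S_i, so C_i ⊕ C'_i = P_i ⊕ P'_i and thus P'_i = P_i ⊕ C_i ⊕ C'_i.
P'[1]: 0xD1 ⊕ 0xF4 ⊕ 0x3C = 0x19.
P'[2]: 0xB7 ⊕ 0x91 ⊕ 0xE5 = 0xC3.
P'[3]: 0xA9 ⊕ 0x8E ⊕ 0x6F = 0x48.
P'[4]: 0xE9 ⊕ 0xC1 ⊕ 0x2C = 0x04.
P'[5]: 0x94 ⊕ 0xBD ⊕ 0xEB = 0xC2.
P'[6]: 0x47 ⊕ 0x6D ⊕ 0x80 = 0xAA.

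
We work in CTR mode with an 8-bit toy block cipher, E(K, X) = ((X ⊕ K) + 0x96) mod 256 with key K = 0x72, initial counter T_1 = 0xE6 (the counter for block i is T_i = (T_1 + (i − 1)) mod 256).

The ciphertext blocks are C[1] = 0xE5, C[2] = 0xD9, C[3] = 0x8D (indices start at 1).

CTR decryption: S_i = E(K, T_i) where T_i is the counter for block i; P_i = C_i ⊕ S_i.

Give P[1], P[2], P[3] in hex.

P[1] = 0xCF, P[2] = 0xF2, P[3] = 0xBD

P[1]: T = 0xE6, S = E(K, T) = 0x2A; 0xE5 ⊕ 0x2A = 0xCF.
P[2]: T = 0xE7, S = E(K, T) = 0x2B; 0xD9 ⊕ 0x2B = 0xF2.
P[3]: T = 0xE8, S = E(K, T) = 0x30; 0x8D ⊕ 0x30 = 0xBD.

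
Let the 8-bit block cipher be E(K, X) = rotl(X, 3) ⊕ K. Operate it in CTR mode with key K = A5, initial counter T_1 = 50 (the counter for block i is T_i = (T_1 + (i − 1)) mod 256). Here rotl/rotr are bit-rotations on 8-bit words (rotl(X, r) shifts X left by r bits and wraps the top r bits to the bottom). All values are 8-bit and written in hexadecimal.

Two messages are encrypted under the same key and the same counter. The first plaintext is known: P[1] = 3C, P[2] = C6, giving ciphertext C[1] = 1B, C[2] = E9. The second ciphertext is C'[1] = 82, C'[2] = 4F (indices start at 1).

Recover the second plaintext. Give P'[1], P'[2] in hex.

P'[1] = A5, P'[2] = 60

In CTR with a reused counter, both messages share the same keystream S_i, so C_i ⊕ C'_i = P_i ⊕ P'_i and thus P'_i = P_i ⊕ C_i ⊕ C'_i.
P'[1]: 3C ⊕ 1B ⊕ 82 = A5.
P'[2]: C6 ⊕ E9 ⊕ 4F = 60.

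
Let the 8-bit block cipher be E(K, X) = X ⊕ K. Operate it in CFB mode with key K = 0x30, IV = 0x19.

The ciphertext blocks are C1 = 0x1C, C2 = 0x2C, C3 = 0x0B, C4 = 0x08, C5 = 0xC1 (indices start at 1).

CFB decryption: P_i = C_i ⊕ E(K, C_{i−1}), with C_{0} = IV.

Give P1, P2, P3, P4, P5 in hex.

P1: E(K, 0x19) = 0x29; 0x1C ⊕ 0x29 = 0x35.
P2: E(K, 0x1C) = 0x2C; 0x2C ⊕ 0x2C = 0x00.
P3: E(K, 0x2C) = 0x1C; 0x0B ⊕ 0x1C = 0x17.
P4: E(K, 0x0B) = 0x3B; 0x08 ⊕ 0x3B = 0x33.
P5: E(K, 0x08) = 0x38; 0xC1 ⊕ 0x38 = 0xF9.

P1 = 0x35, P2 = 0x00, P3 = 0x17, P4 = 0x33, P5 = 0xF9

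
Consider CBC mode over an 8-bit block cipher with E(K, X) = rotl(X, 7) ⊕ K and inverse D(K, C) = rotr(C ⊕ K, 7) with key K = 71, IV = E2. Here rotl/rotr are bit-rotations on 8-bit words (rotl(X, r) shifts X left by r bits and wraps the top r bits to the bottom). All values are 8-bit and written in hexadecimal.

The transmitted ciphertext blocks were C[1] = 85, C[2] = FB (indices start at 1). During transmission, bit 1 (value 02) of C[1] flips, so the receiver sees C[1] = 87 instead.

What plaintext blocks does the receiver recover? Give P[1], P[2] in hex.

CBC decryption: P_i = D(K, C_i) ⊕ C_{i−1}, with C_{0} = IV.
Only C[1] changed, to 87. In CBC, a change in C_i garbles P_i and flips the same bit in P_{i+1}. Decrypting the received ciphertext:
P[1]: D(K, 87) = ED; ED ⊕ E2 = 0F.
P[2]: D(K, FB) = 15; 15 ⊕ 87 = 92.
Blocks that differ from the original plaintext: P[1], P[2].

P[1] = 0F, P[2] = 92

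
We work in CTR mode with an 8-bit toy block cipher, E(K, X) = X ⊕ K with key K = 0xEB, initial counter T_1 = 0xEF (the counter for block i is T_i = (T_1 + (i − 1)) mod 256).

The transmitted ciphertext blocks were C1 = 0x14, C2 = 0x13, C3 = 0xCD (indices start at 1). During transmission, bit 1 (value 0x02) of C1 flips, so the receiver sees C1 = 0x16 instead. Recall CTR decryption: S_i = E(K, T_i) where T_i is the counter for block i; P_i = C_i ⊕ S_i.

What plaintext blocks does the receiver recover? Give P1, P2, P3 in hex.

Only C1 changed, to 0x16. In CTR, a change in C_i flips the same bit in P_i only; the keystream is unaffected. Decrypting the received ciphertext:
P1: T = 0xEF, S = E(K, T) = 0x04; 0x16 ⊕ 0x04 = 0x12.
P2: T = 0xF0, S = E(K, T) = 0x1B; 0x13 ⊕ 0x1B = 0x08.
P3: T = 0xF1, S = E(K, T) = 0x1A; 0xCD ⊕ 0x1A = 0xD7.
Blocks that differ from the original plaintext: P1.

P1 = 0x12, P2 = 0x08, P3 = 0xD7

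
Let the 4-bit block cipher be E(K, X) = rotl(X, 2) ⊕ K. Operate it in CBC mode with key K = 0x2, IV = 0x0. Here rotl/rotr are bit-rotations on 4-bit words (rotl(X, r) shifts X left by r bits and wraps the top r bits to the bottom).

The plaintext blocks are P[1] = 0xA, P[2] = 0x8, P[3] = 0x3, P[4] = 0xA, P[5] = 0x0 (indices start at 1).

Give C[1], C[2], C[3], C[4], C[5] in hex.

C[1] = 0x8, C[2] = 0x2, C[3] = 0x6, C[4] = 0x1, C[5] = 0x6

CBC encryption: C_i = E(K, P_i ⊕ C_{i−1}), with C_{0} = IV.
C[1]: P[1] ⊕ 0x0 = 0xA; E(K, 0xA) = 0x8.
C[2]: P[2] ⊕ 0x8 = 0x0; E(K, 0x0) = 0x2.
C[3]: P[3] ⊕ 0x2 = 0x1; E(K, 0x1) = 0x6.
C[4]: P[4] ⊕ 0x6 = 0xC; E(K, 0xC) = 0x1.
C[5]: P[5] ⊕ 0x1 = 0x1; E(K, 0x1) = 0x6.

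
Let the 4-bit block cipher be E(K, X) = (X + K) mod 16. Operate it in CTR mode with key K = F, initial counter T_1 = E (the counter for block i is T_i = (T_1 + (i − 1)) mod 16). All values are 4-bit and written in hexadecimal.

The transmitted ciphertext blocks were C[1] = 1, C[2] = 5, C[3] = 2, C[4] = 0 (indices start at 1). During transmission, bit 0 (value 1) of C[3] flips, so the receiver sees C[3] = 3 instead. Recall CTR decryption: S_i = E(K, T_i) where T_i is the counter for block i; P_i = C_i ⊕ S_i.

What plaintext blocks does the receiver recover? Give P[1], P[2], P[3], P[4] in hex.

P[1] = C, P[2] = B, P[3] = C, P[4] = 0

Only C[3] changed, to 3. In CTR, a change in C_i flips the same bit in P_i only; the keystream is unaffected. Decrypting the received ciphertext:
P[1]: T = E, S = E(K, T) = D; 1 ⊕ D = C.
P[2]: T = F, S = E(K, T) = E; 5 ⊕ E = B.
P[3]: T = 0, S = E(K, T) = F; 3 ⊕ F = C.
P[4]: T = 1, S = E(K, T) = 0; 0 ⊕ 0 = 0.
Blocks that differ from the original plaintext: P[3].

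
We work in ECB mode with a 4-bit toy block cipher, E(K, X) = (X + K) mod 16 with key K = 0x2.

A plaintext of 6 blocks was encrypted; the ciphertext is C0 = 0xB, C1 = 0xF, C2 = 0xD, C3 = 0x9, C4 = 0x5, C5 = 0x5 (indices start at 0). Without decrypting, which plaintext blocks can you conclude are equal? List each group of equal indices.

P4 = P5

ECB encrypts each block independently with the same key, so equal ciphertext blocks imply equal plaintext blocks.
C4 = C5 = 0x5, so P4 = P5.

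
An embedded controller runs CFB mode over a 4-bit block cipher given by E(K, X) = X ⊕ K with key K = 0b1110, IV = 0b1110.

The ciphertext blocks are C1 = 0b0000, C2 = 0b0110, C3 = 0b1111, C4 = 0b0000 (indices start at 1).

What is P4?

P4 = 0b0001

CFB decryption: P_i = C_i ⊕ E(K, C_{i−1}), with C_{0} = IV.
P4: E(K, 0b1111) = 0b0001; 0b0000 ⊕ 0b0001 = 0b0001.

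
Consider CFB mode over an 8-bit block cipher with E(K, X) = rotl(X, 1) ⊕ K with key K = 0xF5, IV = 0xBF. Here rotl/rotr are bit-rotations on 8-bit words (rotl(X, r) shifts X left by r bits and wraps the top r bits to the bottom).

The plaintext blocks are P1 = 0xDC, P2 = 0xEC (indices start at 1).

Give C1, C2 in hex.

C1 = 0x56, C2 = 0xB5

CFB encryption: C_i = P_i ⊕ E(K, C_{i−1}), with C_{0} = IV.
C1: E(K, 0xBF) = 0x8A; 0xDC ⊕ 0x8A = 0x56.
C2: E(K, 0x56) = 0x59; 0xEC ⊕ 0x59 = 0xB5.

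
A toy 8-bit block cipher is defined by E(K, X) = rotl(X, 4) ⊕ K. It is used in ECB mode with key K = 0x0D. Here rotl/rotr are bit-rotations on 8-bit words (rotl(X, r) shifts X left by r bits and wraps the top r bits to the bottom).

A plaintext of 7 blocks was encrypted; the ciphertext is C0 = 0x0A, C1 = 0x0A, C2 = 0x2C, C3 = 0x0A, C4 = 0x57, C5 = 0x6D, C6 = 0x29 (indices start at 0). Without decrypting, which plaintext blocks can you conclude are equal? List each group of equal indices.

ECB encrypts each block independently with the same key, so equal ciphertext blocks imply equal plaintext blocks.
C0 = C1 = C3 = 0x0A, so P0 = P1 = P3.

P0 = P1 = P3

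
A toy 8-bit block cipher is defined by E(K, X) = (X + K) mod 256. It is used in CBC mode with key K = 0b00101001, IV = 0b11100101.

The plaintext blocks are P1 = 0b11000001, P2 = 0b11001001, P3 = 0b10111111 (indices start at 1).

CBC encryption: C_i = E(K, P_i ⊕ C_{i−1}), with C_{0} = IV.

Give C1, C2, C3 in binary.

C1 = 0b01001101, C2 = 0b10101101, C3 = 0b00111011

C1: P1 ⊕ 0b11100101 = 0b00100100; E(K, 0b00100100) = 0b01001101.
C2: P2 ⊕ 0b01001101 = 0b10000100; E(K, 0b10000100) = 0b10101101.
C3: P3 ⊕ 0b10101101 = 0b00010010; E(K, 0b00010010) = 0b00111011.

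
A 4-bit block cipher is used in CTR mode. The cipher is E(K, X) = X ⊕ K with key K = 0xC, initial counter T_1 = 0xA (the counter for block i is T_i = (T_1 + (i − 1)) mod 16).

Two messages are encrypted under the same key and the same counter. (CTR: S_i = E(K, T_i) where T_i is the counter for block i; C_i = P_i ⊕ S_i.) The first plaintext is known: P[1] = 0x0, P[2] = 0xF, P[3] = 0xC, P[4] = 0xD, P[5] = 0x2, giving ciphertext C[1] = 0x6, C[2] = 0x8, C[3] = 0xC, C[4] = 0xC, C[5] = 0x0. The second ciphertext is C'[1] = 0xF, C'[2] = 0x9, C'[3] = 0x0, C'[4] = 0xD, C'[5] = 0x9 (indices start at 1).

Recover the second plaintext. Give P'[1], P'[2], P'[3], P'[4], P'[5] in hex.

P'[1] = 0x9, P'[2] = 0xE, P'[3] = 0x0, P'[4] = 0xC, P'[5] = 0xB

In CTR with a reused counter, both messages share the same keystream S_i, so C_i ⊕ C'_i = P_i ⊕ P'_i and thus P'_i = P_i ⊕ C_i ⊕ C'_i.
P'[1]: 0x0 ⊕ 0x6 ⊕ 0xF = 0x9.
P'[2]: 0xF ⊕ 0x8 ⊕ 0x9 = 0xE.
P'[3]: 0xC ⊕ 0xC ⊕ 0x0 = 0x0.
P'[4]: 0xD ⊕ 0xC ⊕ 0xD = 0xC.
P'[5]: 0x2 ⊕ 0x0 ⊕ 0x9 = 0xB.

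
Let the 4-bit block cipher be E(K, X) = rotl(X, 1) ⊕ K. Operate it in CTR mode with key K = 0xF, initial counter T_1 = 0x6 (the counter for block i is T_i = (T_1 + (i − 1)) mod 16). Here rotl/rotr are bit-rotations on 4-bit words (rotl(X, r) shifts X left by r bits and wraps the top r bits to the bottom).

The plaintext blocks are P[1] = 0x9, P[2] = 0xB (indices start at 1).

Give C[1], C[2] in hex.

CTR encryption: S_i = E(K, T_i) where T_i is the counter for block i; C_i = P_i ⊕ S_i.
C[1]: T = 0x6, S = E(K, T) = 0x3; 0x9 ⊕ 0x3 = 0xA.
C[2]: T = 0x7, S = E(K, T) = 0x1; 0xB ⊕ 0x1 = 0xA.

C[1] = 0xA, C[2] = 0xA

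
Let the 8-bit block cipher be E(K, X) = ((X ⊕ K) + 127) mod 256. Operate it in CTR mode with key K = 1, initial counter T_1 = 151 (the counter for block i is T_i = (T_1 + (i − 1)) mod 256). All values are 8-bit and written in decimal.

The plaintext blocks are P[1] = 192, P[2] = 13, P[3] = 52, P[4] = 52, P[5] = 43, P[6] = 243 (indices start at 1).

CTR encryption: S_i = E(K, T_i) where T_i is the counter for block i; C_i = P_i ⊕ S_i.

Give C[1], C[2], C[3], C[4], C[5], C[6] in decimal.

C[1] = 213, C[2] = 21, C[3] = 35, C[4] = 46, C[5] = 50, C[6] = 239

C[1]: T = 151, S = E(K, T) = 21; 192 ⊕ 21 = 213.
C[2]: T = 152, S = E(K, T) = 24; 13 ⊕ 24 = 21.
C[3]: T = 153, S = E(K, T) = 23; 52 ⊕ 23 = 35.
C[4]: T = 154, S = E(K, T) = 26; 52 ⊕ 26 = 46.
C[5]: T = 155, S = E(K, T) = 25; 43 ⊕ 25 = 50.
C[6]: T = 156, S = E(K, T) = 28; 243 ⊕ 28 = 239.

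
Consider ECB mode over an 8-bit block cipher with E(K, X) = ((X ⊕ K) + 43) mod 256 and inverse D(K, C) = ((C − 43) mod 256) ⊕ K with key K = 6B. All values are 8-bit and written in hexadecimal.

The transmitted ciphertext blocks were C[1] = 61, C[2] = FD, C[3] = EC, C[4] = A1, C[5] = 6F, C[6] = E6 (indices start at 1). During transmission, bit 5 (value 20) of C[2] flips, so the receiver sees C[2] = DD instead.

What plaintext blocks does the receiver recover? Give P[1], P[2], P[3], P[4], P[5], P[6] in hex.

ECB decryption: P_i = D(K, C_i).
Only C[2] changed, to DD. In ECB, a change in C_i affects only P_i. Decrypting the received ciphertext:
P[1]: D(K, 61) = 75.
P[2]: D(K, DD) = F1.
P[3]: D(K, EC) = C2.
P[4]: D(K, A1) = 35.
P[5]: D(K, 6F) = 47.
P[6]: D(K, E6) = C8.
Blocks that differ from the original plaintext: P[2].

P[1] = 75, P[2] = F1, P[3] = C2, P[4] = 35, P[5] = 47, P[6] = C8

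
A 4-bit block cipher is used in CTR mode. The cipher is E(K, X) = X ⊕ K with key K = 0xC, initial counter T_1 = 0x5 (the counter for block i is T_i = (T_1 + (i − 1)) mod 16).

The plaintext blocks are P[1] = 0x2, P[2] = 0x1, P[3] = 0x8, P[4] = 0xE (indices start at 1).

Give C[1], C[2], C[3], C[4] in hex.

C[1] = 0xB, C[2] = 0xB, C[3] = 0x3, C[4] = 0xA

CTR encryption: S_i = E(K, T_i) where T_i is the counter for block i; C_i = P_i ⊕ S_i.
C[1]: T = 0x5, S = E(K, T) = 0x9; 0x2 ⊕ 0x9 = 0xB.
C[2]: T = 0x6, S = E(K, T) = 0xA; 0x1 ⊕ 0xA = 0xB.
C[3]: T = 0x7, S = E(K, T) = 0xB; 0x8 ⊕ 0xB = 0x3.
C[4]: T = 0x8, S = E(K, T) = 0x4; 0xE ⊕ 0x4 = 0xA.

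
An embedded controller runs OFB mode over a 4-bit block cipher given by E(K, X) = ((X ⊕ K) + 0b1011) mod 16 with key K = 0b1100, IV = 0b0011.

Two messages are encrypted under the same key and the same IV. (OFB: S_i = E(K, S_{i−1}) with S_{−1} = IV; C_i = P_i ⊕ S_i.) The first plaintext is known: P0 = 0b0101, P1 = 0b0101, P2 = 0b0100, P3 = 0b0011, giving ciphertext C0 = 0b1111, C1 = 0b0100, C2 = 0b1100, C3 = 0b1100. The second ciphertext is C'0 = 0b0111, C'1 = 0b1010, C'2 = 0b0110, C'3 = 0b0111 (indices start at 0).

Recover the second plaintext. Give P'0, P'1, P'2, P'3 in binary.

In OFB with a reused IV, both messages share the same keystream S_i, so C_i ⊕ C'_i = P_i ⊕ P'_i and thus P'_i = P_i ⊕ C_i ⊕ C'_i.
P'0: 0b0101 ⊕ 0b1111 ⊕ 0b0111 = 0b1101.
P'1: 0b0101 ⊕ 0b0100 ⊕ 0b1010 = 0b1011.
P'2: 0b0100 ⊕ 0b1100 ⊕ 0b0110 = 0b1110.
P'3: 0b0011 ⊕ 0b1100 ⊕ 0b0111 = 0b1000.

P'0 = 0b1101, P'1 = 0b1011, P'2 = 0b1110, P'3 = 0b1000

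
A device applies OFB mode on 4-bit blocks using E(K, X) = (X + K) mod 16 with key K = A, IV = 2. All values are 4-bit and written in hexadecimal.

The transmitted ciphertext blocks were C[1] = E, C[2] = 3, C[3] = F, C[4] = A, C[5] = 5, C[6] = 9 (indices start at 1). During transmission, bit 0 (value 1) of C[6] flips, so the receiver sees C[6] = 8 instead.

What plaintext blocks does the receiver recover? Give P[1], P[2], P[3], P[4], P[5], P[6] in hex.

P[1] = 2, P[2] = 5, P[3] = F, P[4] = 0, P[5] = 1, P[6] = 6

OFB decryption: S_i = E(K, S_{i−1}) with S_{0} = IV; P_i = C_i ⊕ S_i.
Only C[6] changed, to 8. In OFB, a change in C_i flips the same bit in P_i only; the keystream is unaffected. Decrypting the received ciphertext:
P[1]: S = E(K, 2) = C; E ⊕ C = 2.
P[2]: S = E(K, C) = 6; 3 ⊕ 6 = 5.
P[3]: S = E(K, 6) = 0; F ⊕ 0 = F.
P[4]: S = E(K, 0) = A; A ⊕ A = 0.
P[5]: S = E(K, A) = 4; 5 ⊕ 4 = 1.
P[6]: S = E(K, 4) = E; 8 ⊕ E = 6.
Blocks that differ from the original plaintext: P[6].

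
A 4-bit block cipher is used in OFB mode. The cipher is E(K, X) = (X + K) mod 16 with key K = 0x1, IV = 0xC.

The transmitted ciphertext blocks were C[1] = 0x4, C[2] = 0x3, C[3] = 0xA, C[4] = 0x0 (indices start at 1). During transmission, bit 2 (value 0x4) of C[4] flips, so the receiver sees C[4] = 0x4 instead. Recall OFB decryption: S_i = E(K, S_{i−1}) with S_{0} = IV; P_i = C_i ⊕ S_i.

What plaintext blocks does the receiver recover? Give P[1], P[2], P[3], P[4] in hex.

P[1] = 0x9, P[2] = 0xD, P[3] = 0x5, P[4] = 0x4

Only C[4] changed, to 0x4. In OFB, a change in C_i flips the same bit in P_i only; the keystream is unaffected. Decrypting the received ciphertext:
P[1]: S = E(K, 0xC) = 0xD; 0x4 ⊕ 0xD = 0x9.
P[2]: S = E(K, 0xD) = 0xE; 0x3 ⊕ 0xE = 0xD.
P[3]: S = E(K, 0xE) = 0xF; 0xA ⊕ 0xF = 0x5.
P[4]: S = E(K, 0xF) = 0x0; 0x4 ⊕ 0x0 = 0x4.
Blocks that differ from the original plaintext: P[4].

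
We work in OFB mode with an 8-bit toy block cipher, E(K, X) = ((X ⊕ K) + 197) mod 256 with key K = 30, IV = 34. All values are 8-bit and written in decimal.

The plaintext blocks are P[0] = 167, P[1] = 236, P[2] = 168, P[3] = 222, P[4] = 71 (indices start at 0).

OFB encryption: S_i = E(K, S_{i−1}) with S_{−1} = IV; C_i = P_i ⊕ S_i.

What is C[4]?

C[4] = 122

C[0]: S = E(K, 34) = 1; 167 ⊕ 1 = 166.
C[1]: S = E(K, 1) = 228; 236 ⊕ 228 = 8.
C[2]: S = E(K, 228) = 191; 168 ⊕ 191 = 23.
C[3]: S = E(K, 191) = 102; 222 ⊕ 102 = 184.
C[4]: S = E(K, 102) = 61; 71 ⊕ 61 = 122.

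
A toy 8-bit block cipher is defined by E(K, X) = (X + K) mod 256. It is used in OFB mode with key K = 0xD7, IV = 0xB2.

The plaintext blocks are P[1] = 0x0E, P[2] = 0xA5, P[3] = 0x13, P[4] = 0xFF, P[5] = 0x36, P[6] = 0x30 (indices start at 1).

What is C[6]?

C[6] = 0x8C

OFB encryption: S_i = E(K, S_{i−1}) with S_{0} = IV; C_i = P_i ⊕ S_i.
C[1]: S = E(K, 0xB2) = 0x89; 0x0E ⊕ 0x89 = 0x87.
C[2]: S = E(K, 0x89) = 0x60; 0xA5 ⊕ 0x60 = 0xC5.
C[3]: S = E(K, 0x60) = 0x37; 0x13 ⊕ 0x37 = 0x24.
C[4]: S = E(K, 0x37) = 0x0E; 0xFF ⊕ 0x0E = 0xF1.
C[5]: S = E(K, 0x0E) = 0xE5; 0x36 ⊕ 0xE5 = 0xD3.
C[6]: S = E(K, 0xE5) = 0xBC; 0x30 ⊕ 0xBC = 0x8C.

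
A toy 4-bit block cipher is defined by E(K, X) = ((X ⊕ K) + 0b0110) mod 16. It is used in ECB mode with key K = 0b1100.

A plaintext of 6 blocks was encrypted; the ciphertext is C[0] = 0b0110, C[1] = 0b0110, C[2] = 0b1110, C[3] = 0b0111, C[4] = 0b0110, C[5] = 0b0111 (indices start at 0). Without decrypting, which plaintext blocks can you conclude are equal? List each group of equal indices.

ECB encrypts each block independently with the same key, so equal ciphertext blocks imply equal plaintext blocks.
C[0] = C[1] = C[4] = 0b0110, so P[0] = P[1] = P[4].
C[3] = C[5] = 0b0111, so P[3] = P[5].

P[0] = P[1] = P[4]; P[3] = P[5]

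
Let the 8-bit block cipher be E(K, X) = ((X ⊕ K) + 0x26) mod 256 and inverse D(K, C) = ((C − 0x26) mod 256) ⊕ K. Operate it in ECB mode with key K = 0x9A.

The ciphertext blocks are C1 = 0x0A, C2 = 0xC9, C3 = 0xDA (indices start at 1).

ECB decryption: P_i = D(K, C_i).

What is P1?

P1 = 0x7E

P1: D(K, 0x0A) = 0x7E.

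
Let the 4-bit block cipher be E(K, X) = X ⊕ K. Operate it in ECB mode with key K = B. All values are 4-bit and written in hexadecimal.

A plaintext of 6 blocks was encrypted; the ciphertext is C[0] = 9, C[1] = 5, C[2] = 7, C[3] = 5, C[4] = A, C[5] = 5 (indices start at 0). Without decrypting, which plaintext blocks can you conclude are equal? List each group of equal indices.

P[1] = P[3] = P[5]

ECB encrypts each block independently with the same key, so equal ciphertext blocks imply equal plaintext blocks.
C[1] = C[3] = C[5] = 5, so P[1] = P[3] = P[5].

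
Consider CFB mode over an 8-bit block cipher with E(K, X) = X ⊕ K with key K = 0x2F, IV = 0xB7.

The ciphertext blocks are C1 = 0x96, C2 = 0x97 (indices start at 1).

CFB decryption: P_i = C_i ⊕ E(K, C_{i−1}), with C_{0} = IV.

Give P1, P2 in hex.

P1: E(K, 0xB7) = 0x98; 0x96 ⊕ 0x98 = 0x0E.
P2: E(K, 0x96) = 0xB9; 0x97 ⊕ 0xB9 = 0x2E.

P1 = 0x0E, P2 = 0x2E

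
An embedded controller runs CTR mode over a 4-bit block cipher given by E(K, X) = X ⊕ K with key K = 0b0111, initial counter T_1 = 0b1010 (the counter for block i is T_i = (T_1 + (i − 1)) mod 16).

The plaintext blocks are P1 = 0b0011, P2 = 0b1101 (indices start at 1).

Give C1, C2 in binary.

C1 = 0b1110, C2 = 0b0001

CTR encryption: S_i = E(K, T_i) where T_i is the counter for block i; C_i = P_i ⊕ S_i.
C1: T = 0b1010, S = E(K, T) = 0b1101; 0b0011 ⊕ 0b1101 = 0b1110.
C2: T = 0b1011, S = E(K, T) = 0b1100; 0b1101 ⊕ 0b1100 = 0b0001.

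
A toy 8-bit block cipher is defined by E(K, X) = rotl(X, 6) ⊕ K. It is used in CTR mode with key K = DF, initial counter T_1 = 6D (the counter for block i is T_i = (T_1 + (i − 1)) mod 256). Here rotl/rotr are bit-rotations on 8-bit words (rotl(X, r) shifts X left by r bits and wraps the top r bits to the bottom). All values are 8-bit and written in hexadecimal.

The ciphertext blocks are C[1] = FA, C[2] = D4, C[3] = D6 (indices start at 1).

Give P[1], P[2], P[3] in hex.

CTR decryption: S_i = E(K, T_i) where T_i is the counter for block i; P_i = C_i ⊕ S_i.
P[1]: T = 6D, S = E(K, T) = 84; FA ⊕ 84 = 7E.
P[2]: T = 6E, S = E(K, T) = 44; D4 ⊕ 44 = 90.
P[3]: T = 6F, S = E(K, T) = 04; D6 ⊕ 04 = D2.

P[1] = 7E, P[2] = 90, P[3] = D2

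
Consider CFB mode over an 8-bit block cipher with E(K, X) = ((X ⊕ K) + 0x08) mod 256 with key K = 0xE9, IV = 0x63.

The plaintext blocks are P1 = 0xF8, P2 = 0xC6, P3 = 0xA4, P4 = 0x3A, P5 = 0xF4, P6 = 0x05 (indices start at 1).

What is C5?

CFB encryption: C_i = P_i ⊕ E(K, C_{i−1}), with C_{0} = IV.
C1: E(K, 0x63) = 0x92; 0xF8 ⊕ 0x92 = 0x6A.
C2: E(K, 0x6A) = 0x8B; 0xC6 ⊕ 0x8B = 0x4D.
C3: E(K, 0x4D) = 0xAC; 0xA4 ⊕ 0xAC = 0x08.
C4: E(K, 0x08) = 0xE9; 0x3A ⊕ 0xE9 = 0xD3.
C5: E(K, 0xD3) = 0x42; 0xF4 ⊕ 0x42 = 0xB6.

C5 = 0xB6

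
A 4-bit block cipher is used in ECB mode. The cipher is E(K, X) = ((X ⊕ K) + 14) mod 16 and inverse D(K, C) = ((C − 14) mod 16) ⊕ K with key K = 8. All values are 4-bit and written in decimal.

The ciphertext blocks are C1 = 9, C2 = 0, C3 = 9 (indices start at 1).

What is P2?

ECB decryption: P_i = D(K, C_i).
P2: D(K, 0) = 10.

P2 = 10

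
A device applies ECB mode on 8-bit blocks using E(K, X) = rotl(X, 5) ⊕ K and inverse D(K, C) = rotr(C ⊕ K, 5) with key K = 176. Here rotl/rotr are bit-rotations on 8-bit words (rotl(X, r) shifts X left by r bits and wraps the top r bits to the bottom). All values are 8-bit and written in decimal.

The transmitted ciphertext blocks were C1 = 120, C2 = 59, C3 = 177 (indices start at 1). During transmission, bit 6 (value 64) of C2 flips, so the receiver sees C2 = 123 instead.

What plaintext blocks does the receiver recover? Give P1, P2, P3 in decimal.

P1 = 70, P2 = 94, P3 = 8

ECB decryption: P_i = D(K, C_i).
Only C2 changed, to 123. In ECB, a change in C_i affects only P_i. Decrypting the received ciphertext:
P1: D(K, 120) = 70.
P2: D(K, 123) = 94.
P3: D(K, 177) = 8.
Blocks that differ from the original plaintext: P2.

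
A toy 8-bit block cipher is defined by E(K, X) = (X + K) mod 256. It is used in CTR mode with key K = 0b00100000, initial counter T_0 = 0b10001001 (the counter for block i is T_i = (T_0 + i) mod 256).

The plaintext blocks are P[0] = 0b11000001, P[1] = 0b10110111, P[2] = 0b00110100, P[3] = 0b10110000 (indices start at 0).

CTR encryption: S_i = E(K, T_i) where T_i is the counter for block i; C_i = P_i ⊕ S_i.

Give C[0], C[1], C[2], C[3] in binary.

C[0] = 0b01101000, C[1] = 0b00011101, C[2] = 0b10011111, C[3] = 0b00011100

C[0]: T = 0b10001001, S = E(K, T) = 0b10101001; 0b11000001 ⊕ 0b10101001 = 0b01101000.
C[1]: T = 0b10001010, S = E(K, T) = 0b10101010; 0b10110111 ⊕ 0b10101010 = 0b00011101.
C[2]: T = 0b10001011, S = E(K, T) = 0b10101011; 0b00110100 ⊕ 0b10101011 = 0b10011111.
C[3]: T = 0b10001100, S = E(K, T) = 0b10101100; 0b10110000 ⊕ 0b10101100 = 0b00011100.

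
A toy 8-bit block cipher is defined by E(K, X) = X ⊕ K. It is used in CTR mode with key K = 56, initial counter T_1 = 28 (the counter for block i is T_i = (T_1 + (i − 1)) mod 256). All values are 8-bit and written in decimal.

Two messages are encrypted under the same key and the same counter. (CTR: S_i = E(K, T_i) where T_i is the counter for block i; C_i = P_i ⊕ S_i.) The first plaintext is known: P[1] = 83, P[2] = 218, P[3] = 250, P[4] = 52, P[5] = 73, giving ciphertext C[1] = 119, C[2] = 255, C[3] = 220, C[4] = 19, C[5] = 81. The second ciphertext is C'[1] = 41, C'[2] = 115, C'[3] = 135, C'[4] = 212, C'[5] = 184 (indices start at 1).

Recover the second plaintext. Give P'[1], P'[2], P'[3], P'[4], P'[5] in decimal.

In CTR with a reused counter, both messages share the same keystream S_i, so C_i ⊕ C'_i = P_i ⊕ P'_i and thus P'_i = P_i ⊕ C_i ⊕ C'_i.
P'[1]: 83 ⊕ 119 ⊕ 41 = 13.
P'[2]: 218 ⊕ 255 ⊕ 115 = 86.
P'[3]: 250 ⊕ 220 ⊕ 135 = 161.
P'[4]: 52 ⊕ 19 ⊕ 212 = 243.
P'[5]: 73 ⊕ 81 ⊕ 184 = 160.

P'[1] = 13, P'[2] = 86, P'[3] = 161, P'[4] = 243, P'[5] = 160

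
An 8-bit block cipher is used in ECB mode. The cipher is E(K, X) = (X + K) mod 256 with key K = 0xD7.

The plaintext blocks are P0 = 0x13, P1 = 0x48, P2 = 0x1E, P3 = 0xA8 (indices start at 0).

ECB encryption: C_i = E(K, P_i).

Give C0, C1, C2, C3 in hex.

C0: E(K, 0x13) = 0xEA.
C1: E(K, 0x48) = 0x1F.
C2: E(K, 0x1E) = 0xF5.
C3: E(K, 0xA8) = 0x7F.

C0 = 0xEA, C1 = 0x1F, C2 = 0xF5, C3 = 0x7F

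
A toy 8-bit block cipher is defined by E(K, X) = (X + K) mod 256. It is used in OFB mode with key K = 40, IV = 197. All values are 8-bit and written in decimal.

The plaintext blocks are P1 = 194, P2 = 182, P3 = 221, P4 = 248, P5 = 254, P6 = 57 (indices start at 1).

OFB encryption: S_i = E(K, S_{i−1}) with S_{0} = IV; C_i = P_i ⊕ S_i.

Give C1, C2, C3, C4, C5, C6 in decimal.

C1: S = E(K, 197) = 237; 194 ⊕ 237 = 47.
C2: S = E(K, 237) = 21; 182 ⊕ 21 = 163.
C3: S = E(K, 21) = 61; 221 ⊕ 61 = 224.
C4: S = E(K, 61) = 101; 248 ⊕ 101 = 157.
C5: S = E(K, 101) = 141; 254 ⊕ 141 = 115.
C6: S = E(K, 141) = 181; 57 ⊕ 181 = 140.

C1 = 47, C2 = 163, C3 = 224, C4 = 157, C5 = 115, C6 = 140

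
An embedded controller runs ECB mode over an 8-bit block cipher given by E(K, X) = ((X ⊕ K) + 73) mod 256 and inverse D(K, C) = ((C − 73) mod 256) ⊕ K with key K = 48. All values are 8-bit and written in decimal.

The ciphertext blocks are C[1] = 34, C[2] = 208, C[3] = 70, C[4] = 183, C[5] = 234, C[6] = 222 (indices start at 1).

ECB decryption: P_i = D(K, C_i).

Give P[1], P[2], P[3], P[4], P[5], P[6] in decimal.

P[1] = 233, P[2] = 183, P[3] = 205, P[4] = 94, P[5] = 145, P[6] = 165

P[1]: D(K, 34) = 233.
P[2]: D(K, 208) = 183.
P[3]: D(K, 70) = 205.
P[4]: D(K, 183) = 94.
P[5]: D(K, 234) = 145.
P[6]: D(K, 222) = 165.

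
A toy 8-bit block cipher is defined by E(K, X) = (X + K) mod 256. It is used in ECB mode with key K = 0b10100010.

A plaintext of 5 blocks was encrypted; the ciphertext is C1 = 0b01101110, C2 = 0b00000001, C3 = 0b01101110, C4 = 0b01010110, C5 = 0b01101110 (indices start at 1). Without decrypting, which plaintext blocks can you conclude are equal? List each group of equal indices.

ECB encrypts each block independently with the same key, so equal ciphertext blocks imply equal plaintext blocks.
C1 = C3 = C5 = 0b01101110, so P1 = P3 = P5.

P1 = P3 = P5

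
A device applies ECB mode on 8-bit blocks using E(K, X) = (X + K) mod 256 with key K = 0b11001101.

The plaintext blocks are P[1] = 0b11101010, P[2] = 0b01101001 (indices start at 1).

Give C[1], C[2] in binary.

ECB encryption: C_i = E(K, P_i).
C[1]: E(K, 0b11101010) = 0b10110111.
C[2]: E(K, 0b01101001) = 0b00110110.

C[1] = 0b10110111, C[2] = 0b00110110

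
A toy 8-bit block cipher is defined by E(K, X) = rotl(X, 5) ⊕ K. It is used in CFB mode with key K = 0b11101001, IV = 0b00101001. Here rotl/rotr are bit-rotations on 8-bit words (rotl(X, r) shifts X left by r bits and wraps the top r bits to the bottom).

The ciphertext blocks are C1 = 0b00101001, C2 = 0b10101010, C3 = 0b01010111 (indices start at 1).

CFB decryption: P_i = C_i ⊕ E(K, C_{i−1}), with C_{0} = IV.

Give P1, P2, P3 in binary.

P1: E(K, 0b00101001) = 0b11001100; 0b00101001 ⊕ 0b11001100 = 0b11100101.
P2: E(K, 0b00101001) = 0b11001100; 0b10101010 ⊕ 0b11001100 = 0b01100110.
P3: E(K, 0b10101010) = 0b10111100; 0b01010111 ⊕ 0b10111100 = 0b11101011.

P1 = 0b11100101, P2 = 0b01100110, P3 = 0b11101011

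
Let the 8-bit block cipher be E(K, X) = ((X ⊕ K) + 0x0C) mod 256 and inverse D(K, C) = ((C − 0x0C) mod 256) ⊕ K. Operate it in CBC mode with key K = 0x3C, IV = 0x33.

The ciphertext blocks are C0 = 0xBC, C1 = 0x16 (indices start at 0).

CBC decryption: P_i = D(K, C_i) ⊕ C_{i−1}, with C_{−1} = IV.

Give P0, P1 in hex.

P0 = 0xBF, P1 = 0x8A

P0: D(K, 0xBC) = 0x8C; 0x8C ⊕ 0x33 = 0xBF.
P1: D(K, 0x16) = 0x36; 0x36 ⊕ 0xBC = 0x8A.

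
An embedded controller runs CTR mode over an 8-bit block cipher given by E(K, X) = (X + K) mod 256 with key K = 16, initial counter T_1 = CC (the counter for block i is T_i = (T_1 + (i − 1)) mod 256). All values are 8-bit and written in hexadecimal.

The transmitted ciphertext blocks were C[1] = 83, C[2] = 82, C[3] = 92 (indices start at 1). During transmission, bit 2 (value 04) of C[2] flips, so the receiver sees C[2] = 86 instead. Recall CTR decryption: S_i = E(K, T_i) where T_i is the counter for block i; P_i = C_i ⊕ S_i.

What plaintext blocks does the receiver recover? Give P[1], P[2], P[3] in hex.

Only C[2] changed, to 86. In CTR, a change in C_i flips the same bit in P_i only; the keystream is unaffected. Decrypting the received ciphertext:
P[1]: T = CC, S = E(K, T) = E2; 83 ⊕ E2 = 61.
P[2]: T = CD, S = E(K, T) = E3; 86 ⊕ E3 = 65.
P[3]: T = CE, S = E(K, T) = E4; 92 ⊕ E4 = 76.
Blocks that differ from the original plaintext: P[2].

P[1] = 61, P[2] = 65, P[3] = 76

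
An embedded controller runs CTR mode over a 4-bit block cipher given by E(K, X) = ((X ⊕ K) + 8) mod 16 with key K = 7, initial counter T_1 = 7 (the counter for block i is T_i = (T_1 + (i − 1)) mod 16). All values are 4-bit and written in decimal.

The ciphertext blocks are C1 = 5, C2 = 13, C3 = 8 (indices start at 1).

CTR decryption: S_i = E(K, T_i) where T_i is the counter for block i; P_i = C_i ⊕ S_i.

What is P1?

P1 = 13

P1: T = 7, S = E(K, T) = 8; 5 ⊕ 8 = 13.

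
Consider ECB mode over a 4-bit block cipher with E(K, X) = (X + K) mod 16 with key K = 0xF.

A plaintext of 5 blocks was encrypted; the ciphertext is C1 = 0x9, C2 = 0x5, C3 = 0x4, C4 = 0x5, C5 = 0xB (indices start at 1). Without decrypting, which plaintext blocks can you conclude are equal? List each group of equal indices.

ECB encrypts each block independently with the same key, so equal ciphertext blocks imply equal plaintext blocks.
C2 = C4 = 0x5, so P2 = P4.

P2 = P4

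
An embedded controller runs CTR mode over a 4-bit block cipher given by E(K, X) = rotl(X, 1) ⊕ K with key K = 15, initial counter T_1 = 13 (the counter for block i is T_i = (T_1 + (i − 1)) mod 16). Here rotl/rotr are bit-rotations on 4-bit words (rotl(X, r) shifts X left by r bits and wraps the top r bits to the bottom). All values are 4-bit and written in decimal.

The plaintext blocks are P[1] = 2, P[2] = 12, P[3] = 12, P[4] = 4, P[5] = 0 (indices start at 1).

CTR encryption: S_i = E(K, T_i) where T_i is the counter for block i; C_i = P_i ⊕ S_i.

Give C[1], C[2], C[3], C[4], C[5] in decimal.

C[1]: T = 13, S = E(K, T) = 4; 2 ⊕ 4 = 6.
C[2]: T = 14, S = E(K, T) = 2; 12 ⊕ 2 = 14.
C[3]: T = 15, S = E(K, T) = 0; 12 ⊕ 0 = 12.
C[4]: T = 0, S = E(K, T) = 15; 4 ⊕ 15 = 11.
C[5]: T = 1, S = E(K, T) = 13; 0 ⊕ 13 = 13.

C[1] = 6, C[2] = 14, C[3] = 12, C[4] = 11, C[5] = 13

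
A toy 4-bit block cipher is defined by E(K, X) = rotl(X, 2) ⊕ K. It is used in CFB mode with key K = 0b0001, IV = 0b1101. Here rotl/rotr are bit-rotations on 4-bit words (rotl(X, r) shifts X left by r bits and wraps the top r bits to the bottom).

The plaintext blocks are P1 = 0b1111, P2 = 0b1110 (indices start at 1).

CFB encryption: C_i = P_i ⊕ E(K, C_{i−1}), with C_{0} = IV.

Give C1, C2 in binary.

C1: E(K, 0b1101) = 0b0110; 0b1111 ⊕ 0b0110 = 0b1001.
C2: E(K, 0b1001) = 0b0111; 0b1110 ⊕ 0b0111 = 0b1001.

C1 = 0b1001, C2 = 0b1001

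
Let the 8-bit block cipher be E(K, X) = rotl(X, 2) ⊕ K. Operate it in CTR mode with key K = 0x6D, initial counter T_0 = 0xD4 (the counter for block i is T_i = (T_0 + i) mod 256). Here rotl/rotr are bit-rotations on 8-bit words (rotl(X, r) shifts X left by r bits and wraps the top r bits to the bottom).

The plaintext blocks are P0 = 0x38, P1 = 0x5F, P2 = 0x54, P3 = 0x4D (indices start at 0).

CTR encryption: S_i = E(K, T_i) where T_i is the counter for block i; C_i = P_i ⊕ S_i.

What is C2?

C0: T = 0xD4, S = E(K, T) = 0x3E; 0x38 ⊕ 0x3E = 0x06.
C1: T = 0xD5, S = E(K, T) = 0x3A; 0x5F ⊕ 0x3A = 0x65.
C2: T = 0xD6, S = E(K, T) = 0x36; 0x54 ⊕ 0x36 = 0x62.

C2 = 0x62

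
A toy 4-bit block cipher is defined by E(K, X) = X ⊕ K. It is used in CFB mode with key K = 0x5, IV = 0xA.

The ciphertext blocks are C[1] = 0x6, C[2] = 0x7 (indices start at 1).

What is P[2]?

CFB decryption: P_i = C_i ⊕ E(K, C_{i−1}), with C_{0} = IV.
P[2]: E(K, 0x6) = 0x3; 0x7 ⊕ 0x3 = 0x4.

P[2] = 0x4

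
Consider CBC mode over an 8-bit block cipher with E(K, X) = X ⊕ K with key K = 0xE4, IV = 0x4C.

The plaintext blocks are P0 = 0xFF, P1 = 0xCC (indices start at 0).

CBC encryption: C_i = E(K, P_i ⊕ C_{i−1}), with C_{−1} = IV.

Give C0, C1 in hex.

C0: P0 ⊕ 0x4C = 0xB3; E(K, 0xB3) = 0x57.
C1: P1 ⊕ 0x57 = 0x9B; E(K, 0x9B) = 0x7F.

C0 = 0x57, C1 = 0x7F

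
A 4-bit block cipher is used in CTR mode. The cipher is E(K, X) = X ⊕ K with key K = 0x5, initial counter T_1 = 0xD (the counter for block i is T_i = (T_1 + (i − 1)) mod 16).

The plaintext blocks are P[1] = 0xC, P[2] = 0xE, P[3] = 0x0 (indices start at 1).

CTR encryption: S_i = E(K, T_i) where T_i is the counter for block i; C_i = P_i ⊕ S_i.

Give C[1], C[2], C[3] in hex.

C[1] = 0x4, C[2] = 0x5, C[3] = 0xA

C[1]: T = 0xD, S = E(K, T) = 0x8; 0xC ⊕ 0x8 = 0x4.
C[2]: T = 0xE, S = E(K, T) = 0xB; 0xE ⊕ 0xB = 0x5.
C[3]: T = 0xF, S = E(K, T) = 0xA; 0x0 ⊕ 0xA = 0xA.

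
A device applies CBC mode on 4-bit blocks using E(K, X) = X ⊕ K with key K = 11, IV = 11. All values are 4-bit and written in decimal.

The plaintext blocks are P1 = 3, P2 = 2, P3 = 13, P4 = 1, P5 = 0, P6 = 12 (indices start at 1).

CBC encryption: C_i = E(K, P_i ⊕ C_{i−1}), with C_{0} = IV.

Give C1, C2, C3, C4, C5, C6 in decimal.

C1 = 3, C2 = 10, C3 = 12, C4 = 6, C5 = 13, C6 = 10

C1: P1 ⊕ 11 = 8; E(K, 8) = 3.
C2: P2 ⊕ 3 = 1; E(K, 1) = 10.
C3: P3 ⊕ 10 = 7; E(K, 7) = 12.
C4: P4 ⊕ 12 = 13; E(K, 13) = 6.
C5: P5 ⊕ 6 = 6; E(K, 6) = 13.
C6: P6 ⊕ 13 = 1; E(K, 1) = 10.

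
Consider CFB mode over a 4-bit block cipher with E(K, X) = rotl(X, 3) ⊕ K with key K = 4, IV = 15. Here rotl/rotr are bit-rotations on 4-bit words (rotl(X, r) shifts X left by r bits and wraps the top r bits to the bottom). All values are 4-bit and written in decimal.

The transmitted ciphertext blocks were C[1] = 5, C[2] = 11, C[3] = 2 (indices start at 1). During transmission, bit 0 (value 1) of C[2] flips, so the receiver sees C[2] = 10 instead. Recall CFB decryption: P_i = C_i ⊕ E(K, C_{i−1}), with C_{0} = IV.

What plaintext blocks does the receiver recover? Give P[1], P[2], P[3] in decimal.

P[1] = 14, P[2] = 4, P[3] = 3

Only C[2] changed, to 10. In CFB, a change in C_i flips the same bit in P_i and garbles P_{i+1}. Decrypting the received ciphertext:
P[1]: E(K, 15) = 11; 5 ⊕ 11 = 14.
P[2]: E(K, 5) = 14; 10 ⊕ 14 = 4.
P[3]: E(K, 10) = 1; 2 ⊕ 1 = 3.
Blocks that differ from the original plaintext: P[2], P[3].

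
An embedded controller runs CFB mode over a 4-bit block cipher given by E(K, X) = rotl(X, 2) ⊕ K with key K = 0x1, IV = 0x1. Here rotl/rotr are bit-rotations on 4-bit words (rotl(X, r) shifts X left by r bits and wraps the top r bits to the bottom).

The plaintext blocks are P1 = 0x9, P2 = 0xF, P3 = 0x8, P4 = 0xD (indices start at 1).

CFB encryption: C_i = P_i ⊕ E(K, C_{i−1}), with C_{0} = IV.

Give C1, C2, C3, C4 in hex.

C1 = 0xC, C2 = 0xD, C3 = 0xE, C4 = 0x7

C1: E(K, 0x1) = 0x5; 0x9 ⊕ 0x5 = 0xC.
C2: E(K, 0xC) = 0x2; 0xF ⊕ 0x2 = 0xD.
C3: E(K, 0xD) = 0x6; 0x8 ⊕ 0x6 = 0xE.
C4: E(K, 0xE) = 0xA; 0xD ⊕ 0xA = 0x7.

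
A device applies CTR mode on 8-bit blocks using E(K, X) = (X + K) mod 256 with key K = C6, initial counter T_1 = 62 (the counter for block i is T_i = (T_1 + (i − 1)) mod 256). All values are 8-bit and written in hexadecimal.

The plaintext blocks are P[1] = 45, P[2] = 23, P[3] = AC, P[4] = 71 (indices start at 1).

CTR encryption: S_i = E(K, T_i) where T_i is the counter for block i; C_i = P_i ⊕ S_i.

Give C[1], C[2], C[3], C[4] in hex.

C[1] = 6D, C[2] = 0A, C[3] = 86, C[4] = 5A

C[1]: T = 62, S = E(K, T) = 28; 45 ⊕ 28 = 6D.
C[2]: T = 63, S = E(K, T) = 29; 23 ⊕ 29 = 0A.
C[3]: T = 64, S = E(K, T) = 2A; AC ⊕ 2A = 86.
C[4]: T = 65, S = E(K, T) = 2B; 71 ⊕ 2B = 5A.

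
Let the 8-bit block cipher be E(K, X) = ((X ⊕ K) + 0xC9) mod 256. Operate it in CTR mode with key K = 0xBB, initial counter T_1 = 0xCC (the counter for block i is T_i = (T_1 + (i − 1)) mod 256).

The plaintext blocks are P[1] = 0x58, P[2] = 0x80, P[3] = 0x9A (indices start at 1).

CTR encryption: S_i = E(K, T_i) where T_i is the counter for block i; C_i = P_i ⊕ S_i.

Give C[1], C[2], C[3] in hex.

C[1]: T = 0xCC, S = E(K, T) = 0x40; 0x58 ⊕ 0x40 = 0x18.
C[2]: T = 0xCD, S = E(K, T) = 0x3F; 0x80 ⊕ 0x3F = 0xBF.
C[3]: T = 0xCE, S = E(K, T) = 0x3E; 0x9A ⊕ 0x3E = 0xA4.

C[1] = 0x18, C[2] = 0xBF, C[3] = 0xA4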